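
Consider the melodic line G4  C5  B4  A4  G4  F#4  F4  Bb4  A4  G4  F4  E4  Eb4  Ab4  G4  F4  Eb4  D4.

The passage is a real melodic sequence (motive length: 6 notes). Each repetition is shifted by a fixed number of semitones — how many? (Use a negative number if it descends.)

Taking 6-note groups, the heads are G4, F4, Eb4: the pattern moves down a 2nd.
Counting half-steps from G4 to F4: -2.

-2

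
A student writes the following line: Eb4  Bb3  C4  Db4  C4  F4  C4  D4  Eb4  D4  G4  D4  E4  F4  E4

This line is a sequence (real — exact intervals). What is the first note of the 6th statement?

With a 5-note motive the entries are Eb4, F4, G4, each up a 2nd from the previous.
Continuing: A4 → B4 → C#5. Statement 6 starts on C#5.

C#5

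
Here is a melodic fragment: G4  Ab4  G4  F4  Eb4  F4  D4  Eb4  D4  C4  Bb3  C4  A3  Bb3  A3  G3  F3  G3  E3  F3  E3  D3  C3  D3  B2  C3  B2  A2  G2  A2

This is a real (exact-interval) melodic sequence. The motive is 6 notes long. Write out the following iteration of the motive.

F#2 G2 F#2 E2 D2 E2

The 6-note cells begin on G4, D4, A3, E3, B2 — each down a 4th from the last.
Statement 6 starts on F#2 and keeps the same exact contour: F#2 G2 F#2 E2 D2 E2.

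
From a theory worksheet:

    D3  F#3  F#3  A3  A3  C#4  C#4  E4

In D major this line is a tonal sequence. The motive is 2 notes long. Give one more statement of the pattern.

Unit = 2 notes; the statements start on D3, F#3, A3, C#4, moving up a 3rd each time.
Statement 5 starts on E4 and keeps the same diatonic contour: E4 G4.

E4 G4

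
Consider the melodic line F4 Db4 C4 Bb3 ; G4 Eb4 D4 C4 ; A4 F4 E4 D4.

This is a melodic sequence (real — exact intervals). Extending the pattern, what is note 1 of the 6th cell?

The unit is 4 notes. Position-1 pitches of the 3 shown cells: F4, G4, A4.
Each moves up a 2nd. Continuing: B4 → C#5 → D#5.

D#5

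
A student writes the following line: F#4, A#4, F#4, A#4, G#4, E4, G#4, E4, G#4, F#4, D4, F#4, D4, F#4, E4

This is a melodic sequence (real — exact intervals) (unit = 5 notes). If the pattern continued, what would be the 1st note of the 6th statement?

The unit is 5 notes. Position-1 pitches of the 3 shown cells: F#4, E4, D4.
Each moves down a 2nd. Continuing: C4 → Bb3 → Ab3.

Ab3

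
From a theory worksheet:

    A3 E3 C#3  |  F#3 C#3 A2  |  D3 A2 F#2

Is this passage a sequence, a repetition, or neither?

Each 3-note cell is the previous one transposed down a 3rd.

sequence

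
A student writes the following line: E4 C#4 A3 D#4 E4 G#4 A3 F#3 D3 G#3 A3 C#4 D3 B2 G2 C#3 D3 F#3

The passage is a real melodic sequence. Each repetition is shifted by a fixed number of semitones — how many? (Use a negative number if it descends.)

-7

Taking 6-note groups, the heads are E4, A3, D3: the pattern moves down a 5th.
E4→A3 is 57 − 64 = -7 semitones.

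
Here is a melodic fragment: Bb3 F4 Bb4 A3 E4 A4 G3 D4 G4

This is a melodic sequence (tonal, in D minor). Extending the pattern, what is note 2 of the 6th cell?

Grouping in 3s, the 2nd note of each cell is F4, E4, D4.
Extending down a 2nd: C4 → Bb3 → A3.

A3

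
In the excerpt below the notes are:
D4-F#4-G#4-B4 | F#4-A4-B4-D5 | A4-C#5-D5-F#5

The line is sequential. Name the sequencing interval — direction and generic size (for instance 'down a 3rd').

up a 3rd

Taking 4-note groups, the heads are D4, F#4, A4: the pattern moves up a 3rd.
From D4 to F#4: up a 3rd.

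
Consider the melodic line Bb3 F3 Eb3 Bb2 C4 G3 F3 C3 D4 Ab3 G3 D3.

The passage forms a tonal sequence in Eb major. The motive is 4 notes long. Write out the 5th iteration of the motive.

With a 4-note motive the entries are Bb3, C4, D4, each up a 2nd from the previous.
Carrying on: Eb4 → F4.
From F4 the diatonic shape gives F4 C4 Bb3 F3.

F4 C4 Bb3 F3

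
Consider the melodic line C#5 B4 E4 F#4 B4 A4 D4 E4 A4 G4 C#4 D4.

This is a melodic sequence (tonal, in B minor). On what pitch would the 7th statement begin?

Unit = 4 notes; the statements start on C#5, B4, A4, moving down a 2nd each time.
Extending the heads down a 2nd: G4 → F#4 → E4 → D4.

D4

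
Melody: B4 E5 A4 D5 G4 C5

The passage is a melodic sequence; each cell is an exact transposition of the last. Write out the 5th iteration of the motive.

With a 2-note motive the entries are B4, A4, G4, each down a 2nd from the previous.
Extending down a 2nd: F4 → Eb4.
From Eb4 the exact shape gives Eb4 Ab4.

Eb4 Ab4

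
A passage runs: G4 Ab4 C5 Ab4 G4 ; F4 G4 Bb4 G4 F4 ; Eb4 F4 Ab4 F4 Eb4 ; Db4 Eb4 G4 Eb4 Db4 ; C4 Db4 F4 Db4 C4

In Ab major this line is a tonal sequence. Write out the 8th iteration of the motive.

G3 Ab3 C4 Ab3 G3

With a 5-note motive the entries are G4, F4, Eb4, Db4, C4, each down a 2nd from the previous.
Carrying on: Bb3 → Ab3 → G3.
From G3 the diatonic shape gives G3 Ab3 C4 Ab3 G3.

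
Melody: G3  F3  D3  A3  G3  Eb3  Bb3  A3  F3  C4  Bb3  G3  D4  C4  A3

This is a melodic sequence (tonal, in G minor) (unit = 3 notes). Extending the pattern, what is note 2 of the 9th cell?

The unit is 3 notes. Position-2 pitches of the 5 shown cells: F3, G3, A3, Bb3, C4.
Extending up a 2nd: D4 → Eb4 → F4 → G4.

G4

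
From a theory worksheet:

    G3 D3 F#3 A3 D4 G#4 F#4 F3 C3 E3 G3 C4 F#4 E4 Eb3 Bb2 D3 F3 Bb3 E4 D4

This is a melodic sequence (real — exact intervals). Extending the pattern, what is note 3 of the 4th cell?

Grouping in 7s, the 3rd note of each cell is F#3, E3, D3.
Each moves down a 2nd; the next is C3.

C3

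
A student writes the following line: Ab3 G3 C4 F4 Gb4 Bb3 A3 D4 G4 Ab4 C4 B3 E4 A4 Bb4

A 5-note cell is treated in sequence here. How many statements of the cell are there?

3

15 notes in groups of 5 gives 15/5 = 3 statements.
Starts: Ab3, Bb3, C4 — each up a 2nd.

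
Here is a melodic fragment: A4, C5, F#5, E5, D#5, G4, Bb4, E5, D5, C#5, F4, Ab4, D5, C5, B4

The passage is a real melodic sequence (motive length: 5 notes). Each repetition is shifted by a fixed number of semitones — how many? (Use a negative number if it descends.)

The 5-note cells begin on A4, G4, F4 — each down a 2nd from the last.
Counting half-steps from A4 to G4: -2.

-2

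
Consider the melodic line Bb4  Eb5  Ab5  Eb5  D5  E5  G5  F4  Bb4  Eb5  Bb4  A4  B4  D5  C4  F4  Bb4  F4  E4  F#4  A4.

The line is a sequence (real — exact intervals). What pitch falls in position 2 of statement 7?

A2

The unit is 7 notes. Position-2 pitches of the 3 shown cells: Eb5, Bb4, F4.
Carrying that down a 4th forward: C4 → G3 → D3 → A2.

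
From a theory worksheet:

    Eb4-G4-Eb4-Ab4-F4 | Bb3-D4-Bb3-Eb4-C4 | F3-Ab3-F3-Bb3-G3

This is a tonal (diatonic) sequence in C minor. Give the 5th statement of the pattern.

G2 Bb2 G2 C3 Ab2

Unit = 5 notes; the statements start on Eb4, Bb3, F3, moving down a 4th each time.
Extending down a 4th: C3 → G2.
So cell 5 is G2 Bb2 G2 C3 Ab2.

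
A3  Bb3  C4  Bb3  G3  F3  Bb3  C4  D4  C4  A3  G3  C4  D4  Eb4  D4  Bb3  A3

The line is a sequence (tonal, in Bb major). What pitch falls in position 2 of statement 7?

A4

The unit is 6 notes. Position-2 pitches of the 3 shown cells: Bb3, C4, D4.
Carrying that up a 2nd forward: Eb4 → F4 → G4 → A4.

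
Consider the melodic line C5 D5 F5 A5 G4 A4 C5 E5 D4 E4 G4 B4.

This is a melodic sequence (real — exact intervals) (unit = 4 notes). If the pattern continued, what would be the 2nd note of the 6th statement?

With 4-note cells, note 2 of each statement runs D5, A4, E4.
Extending down a 4th: B3 → F#3 → C#3.

C#3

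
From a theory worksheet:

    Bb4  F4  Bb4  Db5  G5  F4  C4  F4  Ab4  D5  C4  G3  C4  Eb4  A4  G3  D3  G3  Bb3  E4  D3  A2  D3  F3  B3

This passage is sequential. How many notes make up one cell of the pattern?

25 notes total. Splitting into 5 groups of 5:
Bb4 F4 Bb4 Db5 G5 | F4 C4 F4 Ab4 D5 | C4 G3 C4 Eb4 A4 | G3 D3 G3 Bb3 E4 | D3 A2 D3 F3 B3
That's a consistent down a 4th shift per cell, and no other grouping gives one.

5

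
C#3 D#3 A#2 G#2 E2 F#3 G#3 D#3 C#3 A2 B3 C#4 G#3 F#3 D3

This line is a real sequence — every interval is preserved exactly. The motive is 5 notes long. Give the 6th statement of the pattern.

The 5-note cells begin on C#3, F#3, B3 — each up a 4th from the last.
Continuing the starts: E4 → A4 → D5.
So cell 6 is D5 E5 B4 A4 F4.

D5 E5 B4 A4 F4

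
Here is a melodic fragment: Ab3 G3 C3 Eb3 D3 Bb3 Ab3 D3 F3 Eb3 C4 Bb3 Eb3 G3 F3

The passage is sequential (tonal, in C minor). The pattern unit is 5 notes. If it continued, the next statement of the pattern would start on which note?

D4

With a 5-note motive the entries are Ab3, Bb3, C4, each up a 2nd from the previous.
One more step up a 2nd gives D4.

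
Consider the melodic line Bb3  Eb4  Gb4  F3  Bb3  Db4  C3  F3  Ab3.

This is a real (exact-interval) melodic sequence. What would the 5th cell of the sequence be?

The 3-note cells begin on Bb3, F3, C3 — each down a 4th from the last.
Continuing the starts: G2 → D2.
Statement 5 starts on D2 and keeps the same exact contour: D2 G2 Bb2.

D2 G2 Bb2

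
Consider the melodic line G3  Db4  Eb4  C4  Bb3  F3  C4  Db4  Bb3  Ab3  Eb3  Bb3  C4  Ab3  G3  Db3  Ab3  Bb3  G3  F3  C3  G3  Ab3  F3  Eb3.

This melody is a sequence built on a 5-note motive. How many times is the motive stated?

25 notes in groups of 5 gives 25/5 = 5 statements.
Starts: G3, F3, Eb3, Db3, C3 — each down a 2nd.

5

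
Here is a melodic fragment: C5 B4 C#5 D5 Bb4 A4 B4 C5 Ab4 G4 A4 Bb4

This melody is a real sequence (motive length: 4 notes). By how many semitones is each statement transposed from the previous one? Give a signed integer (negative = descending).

-2

Unit = 4 notes; the statements start on C5, Bb4, Ab4, moving down a 2nd each time.
C5 to Bb4 spans -2 semitones.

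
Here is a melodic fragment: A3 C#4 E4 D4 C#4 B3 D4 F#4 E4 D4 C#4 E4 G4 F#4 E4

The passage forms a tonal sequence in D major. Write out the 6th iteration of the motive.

Taking 5-note groups, the heads are A3, B3, C#4: the pattern moves up a 2nd.
Extending up a 2nd: D4 → E4 → F#4.
So cell 6 is F#4 A4 C#5 B4 A4.

F#4 A4 C#5 B4 A4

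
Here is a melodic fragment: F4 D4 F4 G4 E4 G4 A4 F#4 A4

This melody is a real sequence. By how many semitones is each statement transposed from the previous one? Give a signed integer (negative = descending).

2

Unit = 3 notes; the statements start on F4, G4, A4, moving up a 2nd each time.
Counting half-steps from F4 to G4: 2.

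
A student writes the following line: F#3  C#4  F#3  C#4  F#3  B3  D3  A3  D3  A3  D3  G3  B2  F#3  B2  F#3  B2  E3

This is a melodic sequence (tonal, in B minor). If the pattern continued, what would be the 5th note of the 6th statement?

With 6-note cells, note 5 of each statement runs F#3, D3, B2.
Each moves down a 3rd. Continuing: G2 → E2 → C#2.

C#2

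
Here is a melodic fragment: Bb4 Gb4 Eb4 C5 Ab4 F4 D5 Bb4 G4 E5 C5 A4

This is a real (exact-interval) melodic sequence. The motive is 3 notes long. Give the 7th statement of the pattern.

A#5 F#5 D#5

Unit = 3 notes; the statements start on Bb4, C5, D5, E5, moving up a 2nd each time.
Continuing the starts: F#5 → G#5 → A#5.
So cell 7 is A#5 F#5 D#5.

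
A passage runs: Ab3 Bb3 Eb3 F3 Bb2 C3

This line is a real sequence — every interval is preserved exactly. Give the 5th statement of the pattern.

C2 D2

With a 2-note motive the entries are Ab3, Eb3, Bb2, each down a 4th from the previous.
Extending down a 4th: F2 → C2.
So cell 5 is C2 D2.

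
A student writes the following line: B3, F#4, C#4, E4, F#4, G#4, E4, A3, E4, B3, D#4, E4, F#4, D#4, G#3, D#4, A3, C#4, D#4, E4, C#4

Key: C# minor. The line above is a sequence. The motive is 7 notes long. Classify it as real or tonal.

tonal

Every note is diatonic to C# minor.
Cell 1 has +3 semitones from note 3 to 4, but cell 2 has +4 — the interval quality changes while the contour stays the same, which is the hallmark of a tonal sequence.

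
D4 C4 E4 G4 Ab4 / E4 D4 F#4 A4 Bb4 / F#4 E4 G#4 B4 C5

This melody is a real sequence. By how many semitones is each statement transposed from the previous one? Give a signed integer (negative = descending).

Taking 5-note groups, the heads are D4, E4, F#4: the pattern moves up a 2nd.
D4 to E4 spans +2 semitones.

2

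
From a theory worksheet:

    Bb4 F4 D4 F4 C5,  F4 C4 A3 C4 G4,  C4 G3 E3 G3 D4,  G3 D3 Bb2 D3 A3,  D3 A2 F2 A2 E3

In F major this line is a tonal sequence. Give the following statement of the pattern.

A2 E2 C2 E2 Bb2

The 5-note cells begin on Bb4, F4, C4, G3, D3 — each down a 4th from the last.
So cell 6 is A2 E2 C2 E2 Bb2.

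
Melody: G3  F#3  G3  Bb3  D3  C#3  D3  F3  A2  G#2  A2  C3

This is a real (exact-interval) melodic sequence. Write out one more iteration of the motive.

E2 D#2 E2 G2

Unit = 4 notes; the statements start on G3, D3, A2, moving down a 4th each time.
So cell 4 is E2 D#2 E2 G2.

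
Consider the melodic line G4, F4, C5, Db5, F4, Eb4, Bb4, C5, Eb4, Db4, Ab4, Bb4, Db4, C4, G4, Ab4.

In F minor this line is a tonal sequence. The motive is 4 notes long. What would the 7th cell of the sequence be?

Ab3 G3 Db4 Eb4

Taking 4-note groups, the heads are G4, F4, Eb4, Db4: the pattern moves down a 2nd.
Continuing the starts: C4 → Bb3 → Ab3.
From Ab3 the diatonic shape gives Ab3 G3 Db4 Eb4.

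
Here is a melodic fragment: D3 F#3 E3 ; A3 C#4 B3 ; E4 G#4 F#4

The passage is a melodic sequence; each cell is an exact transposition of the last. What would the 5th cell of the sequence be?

The 3-note cells begin on D3, A3, E4 — each up a 5th from the last.
Continuing the starts: B4 → F#5.
So cell 5 is F#5 A#5 G#5.

F#5 A#5 G#5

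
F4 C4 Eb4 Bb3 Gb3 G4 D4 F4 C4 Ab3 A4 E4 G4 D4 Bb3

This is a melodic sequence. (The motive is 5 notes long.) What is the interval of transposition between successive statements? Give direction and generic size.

Unit = 5 notes; the statements start on F4, G4, A4, moving up a 2nd each time.
F4 to G4 is up a 2nd.

up a 2nd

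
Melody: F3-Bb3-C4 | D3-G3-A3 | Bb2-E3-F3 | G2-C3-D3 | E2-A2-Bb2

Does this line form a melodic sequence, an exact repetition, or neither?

sequence

Each 3-note cell is the previous one transposed down a 3rd.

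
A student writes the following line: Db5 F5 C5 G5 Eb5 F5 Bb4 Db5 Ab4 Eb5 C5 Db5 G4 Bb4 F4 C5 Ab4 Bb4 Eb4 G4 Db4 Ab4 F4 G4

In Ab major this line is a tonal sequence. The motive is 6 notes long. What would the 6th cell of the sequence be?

Unit = 6 notes; the statements start on Db5, Bb4, G4, Eb4, moving down a 3rd each time.
Extending down a 3rd: C4 → Ab3.
So cell 6 is Ab3 C4 G3 Db4 Bb3 C4.

Ab3 C4 G3 Db4 Bb3 C4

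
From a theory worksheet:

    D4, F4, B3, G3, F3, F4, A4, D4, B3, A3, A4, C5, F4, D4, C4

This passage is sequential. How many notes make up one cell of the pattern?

15 notes total. Splitting into 3 groups of 5:
D4 F4 B3 G3 F3 | F4 A4 D4 B3 A3 | A4 C5 F4 D4 C4
Each cell is the previous one up a 3rd — so the unit is 5 notes.

5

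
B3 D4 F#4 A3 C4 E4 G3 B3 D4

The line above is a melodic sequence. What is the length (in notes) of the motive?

3

Try groups of 3 (3 cells in 9 notes):
B3 D4 F#4 | A3 C4 E4 | G3 B3 D4
That's a consistent down a 2nd shift per cell, and no other grouping gives one.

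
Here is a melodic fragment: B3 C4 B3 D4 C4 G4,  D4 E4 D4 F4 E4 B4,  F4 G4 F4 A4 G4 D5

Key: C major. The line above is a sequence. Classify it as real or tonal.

Every note is diatonic to C major.
Cell 1 has +1 semitones from note 1 to 2, but cell 2 has +2 — the interval quality changes while the contour stays the same, which is the hallmark of a tonal sequence.

tonal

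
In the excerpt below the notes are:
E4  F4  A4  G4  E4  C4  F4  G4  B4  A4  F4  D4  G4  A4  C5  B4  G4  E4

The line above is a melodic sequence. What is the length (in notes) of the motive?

18 notes total. Splitting into 3 groups of 6:
E4 F4 A4 G4 E4 C4 | F4 G4 B4 A4 F4 D4 | G4 A4 C5 B4 G4 E4
Every group is a transposition up a 2nd of the one before; no shorter unit works.

6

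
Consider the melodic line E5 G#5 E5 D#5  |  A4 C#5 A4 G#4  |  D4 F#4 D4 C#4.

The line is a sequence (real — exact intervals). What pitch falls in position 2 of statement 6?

Grouping in 4s, the 2nd note of each cell is G#5, C#5, F#4.
Extending down a 5th: B3 → E3 → A2.

A2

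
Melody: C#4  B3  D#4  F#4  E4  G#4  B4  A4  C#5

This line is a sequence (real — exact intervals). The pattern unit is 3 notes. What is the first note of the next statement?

Taking 3-note groups, the heads are C#4, F#4, B4: the pattern moves up a 4th.
One more step up a 4th gives E5.

E5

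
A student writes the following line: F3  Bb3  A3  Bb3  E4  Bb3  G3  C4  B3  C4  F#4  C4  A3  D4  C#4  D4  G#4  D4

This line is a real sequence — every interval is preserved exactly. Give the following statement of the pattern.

B3 E4 D#4 E4 A#4 E4

The 6-note cells begin on F3, G3, A3 — each up a 2nd from the last.
Statement 4 starts on B3 and keeps the same exact contour: B3 E4 D#4 E4 A#4 E4.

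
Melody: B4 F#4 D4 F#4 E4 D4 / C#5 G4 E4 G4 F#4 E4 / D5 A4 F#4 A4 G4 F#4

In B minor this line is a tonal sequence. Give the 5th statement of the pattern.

F#5 C#5 A4 C#5 B4 A4

Unit = 6 notes; the statements start on B4, C#5, D5, moving up a 2nd each time.
Carrying on: E5 → F#5.
Statement 5 starts on F#5 and keeps the same diatonic contour: F#5 C#5 A4 C#5 B4 A4.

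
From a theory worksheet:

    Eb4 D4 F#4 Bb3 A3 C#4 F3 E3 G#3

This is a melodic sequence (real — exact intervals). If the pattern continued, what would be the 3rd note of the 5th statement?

The unit is 3 notes. Position-3 pitches of the 3 shown cells: F#4, C#4, G#3.
Extending down a 4th: D#3 → A#2.

A#2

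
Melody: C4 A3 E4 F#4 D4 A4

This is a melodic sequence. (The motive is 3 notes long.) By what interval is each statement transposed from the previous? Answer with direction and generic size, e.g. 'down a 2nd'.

up a 4th

Taking 3-note groups, the heads are C4, F#4: the pattern moves up a 4th.
C4 to F#4 is up a 4th.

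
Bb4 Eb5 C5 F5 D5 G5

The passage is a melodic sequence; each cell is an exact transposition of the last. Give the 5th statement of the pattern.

Taking 2-note groups, the heads are Bb4, C5, D5: the pattern moves up a 2nd.
Continuing the starts: E5 → F#5.
From F#5 the exact shape gives F#5 B5.

F#5 B5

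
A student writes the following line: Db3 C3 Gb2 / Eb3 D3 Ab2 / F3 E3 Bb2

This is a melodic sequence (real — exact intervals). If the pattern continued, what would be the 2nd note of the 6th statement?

A#3

The unit is 3 notes. Position-2 pitches of the 3 shown cells: C3, D3, E3.
Each moves up a 2nd. Continuing: F#3 → G#3 → A#3.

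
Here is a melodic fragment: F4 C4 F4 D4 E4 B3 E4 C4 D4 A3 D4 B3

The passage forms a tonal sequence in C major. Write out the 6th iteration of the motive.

A3 E3 A3 F3

With a 4-note motive the entries are F4, E4, D4, each down a 2nd from the previous.
Extending down a 2nd: C4 → B3 → A3.
So cell 6 is A3 E3 A3 F3.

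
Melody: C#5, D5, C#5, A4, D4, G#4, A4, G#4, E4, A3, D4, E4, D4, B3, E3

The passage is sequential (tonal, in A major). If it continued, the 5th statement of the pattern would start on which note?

Unit = 5 notes; the statements start on C#5, G#4, D4, moving down a 4th each time.
Continuing: A3 → E3. Statement 5 starts on E3.

E3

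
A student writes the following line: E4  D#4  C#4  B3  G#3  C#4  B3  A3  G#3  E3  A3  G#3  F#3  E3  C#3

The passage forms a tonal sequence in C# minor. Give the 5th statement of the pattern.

D#3 C#3 B2 A2 F#2

Taking 5-note groups, the heads are E4, C#4, A3: the pattern moves down a 3rd.
Continuing the starts: F#3 → D#3.
So cell 5 is D#3 C#3 B2 A2 F#2.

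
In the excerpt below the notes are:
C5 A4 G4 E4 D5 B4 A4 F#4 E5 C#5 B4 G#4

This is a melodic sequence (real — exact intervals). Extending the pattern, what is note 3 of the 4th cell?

With 4-note cells, note 3 of each statement runs G4, A4, B4.
From B4, up a 2nd gives C#5.

C#5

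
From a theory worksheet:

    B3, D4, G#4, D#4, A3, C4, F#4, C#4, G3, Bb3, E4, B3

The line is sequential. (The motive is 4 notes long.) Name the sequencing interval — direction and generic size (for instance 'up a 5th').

Unit = 4 notes; the statements start on B3, A3, G3, moving down a 2nd each time.
From B3 to A3: down a 2nd.

down a 2nd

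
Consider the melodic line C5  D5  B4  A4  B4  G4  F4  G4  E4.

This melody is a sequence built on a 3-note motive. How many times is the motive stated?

9 notes in groups of 3 gives 9/3 = 3 statements.
Starts: C5, A4, F4 — each down a 3rd.

3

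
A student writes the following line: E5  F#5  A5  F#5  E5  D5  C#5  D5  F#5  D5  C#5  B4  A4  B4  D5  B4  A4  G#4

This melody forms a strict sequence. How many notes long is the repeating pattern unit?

Try groups of 6 (3 cells in 18 notes):
E5 F#5 A5 F#5 E5 D5 | C#5 D5 F#5 D5 C#5 B4 | A4 B4 D5 B4 A4 G#4
Every group is a transposition down a 3rd of the one before; no shorter unit works.

6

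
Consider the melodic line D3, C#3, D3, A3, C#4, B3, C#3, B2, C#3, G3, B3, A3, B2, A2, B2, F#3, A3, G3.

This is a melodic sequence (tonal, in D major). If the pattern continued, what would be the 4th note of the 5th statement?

D3

The unit is 6 notes. Position-4 pitches of the 3 shown cells: A3, G3, F#3.
Extending down a 2nd: E3 → D3.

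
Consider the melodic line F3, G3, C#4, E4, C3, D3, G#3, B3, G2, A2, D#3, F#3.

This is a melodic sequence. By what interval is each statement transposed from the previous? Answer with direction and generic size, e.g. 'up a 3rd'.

down a 4th

Unit = 4 notes; the statements start on F3, C3, G2, moving down a 4th each time.
F3 to C3 is down a 4th.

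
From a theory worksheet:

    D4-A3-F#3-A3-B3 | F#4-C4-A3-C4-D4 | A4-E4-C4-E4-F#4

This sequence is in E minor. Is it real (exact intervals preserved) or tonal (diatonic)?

Every note is diatonic to E minor.
Cell 1 has -5 semitones from note 1 to 2, but cell 2 has -6 — the interval quality changes while the contour stays the same, which is the hallmark of a tonal sequence.

tonal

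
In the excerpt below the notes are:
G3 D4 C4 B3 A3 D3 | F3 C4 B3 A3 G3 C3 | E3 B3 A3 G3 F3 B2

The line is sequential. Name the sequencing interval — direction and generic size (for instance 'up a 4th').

With a 6-note motive the entries are G3, F3, E3, each down a 2nd from the previous.
G3 to F3 is down a 2nd.

down a 2nd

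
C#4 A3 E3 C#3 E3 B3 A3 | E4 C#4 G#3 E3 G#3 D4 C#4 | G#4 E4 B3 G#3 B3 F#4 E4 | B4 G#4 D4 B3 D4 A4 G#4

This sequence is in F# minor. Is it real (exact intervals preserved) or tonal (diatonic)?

tonal

Every note is diatonic to F# minor.
Cell 1 has -4 semitones from note 1 to 2, but cell 2 has -3 — the interval quality changes while the contour stays the same, which is the hallmark of a tonal sequence.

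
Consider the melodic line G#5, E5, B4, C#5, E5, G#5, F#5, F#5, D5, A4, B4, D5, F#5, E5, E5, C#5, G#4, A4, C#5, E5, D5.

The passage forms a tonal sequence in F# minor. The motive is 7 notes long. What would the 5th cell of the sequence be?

C#5 A4 E4 F#4 A4 C#5 B4

Unit = 7 notes; the statements start on G#5, F#5, E5, moving down a 2nd each time.
Carrying on: D5 → C#5.
Statement 5 starts on C#5 and keeps the same diatonic contour: C#5 A4 E4 F#4 A4 C#5 B4.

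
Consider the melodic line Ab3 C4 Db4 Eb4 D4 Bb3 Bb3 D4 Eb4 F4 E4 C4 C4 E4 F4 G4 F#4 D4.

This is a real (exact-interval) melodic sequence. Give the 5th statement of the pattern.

Unit = 6 notes; the statements start on Ab3, Bb3, C4, moving up a 2nd each time.
Continuing the starts: D4 → E4.
From E4 the exact shape gives E4 G#4 A4 B4 A#4 F#4.

E4 G#4 A4 B4 A#4 F#4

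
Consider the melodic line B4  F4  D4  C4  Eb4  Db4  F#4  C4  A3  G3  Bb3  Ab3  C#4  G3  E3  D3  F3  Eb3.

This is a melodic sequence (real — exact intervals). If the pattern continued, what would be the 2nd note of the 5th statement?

A2

Grouping in 6s, the 2nd note of each cell is F4, C4, G3.
Extending down a 4th: D3 → A2.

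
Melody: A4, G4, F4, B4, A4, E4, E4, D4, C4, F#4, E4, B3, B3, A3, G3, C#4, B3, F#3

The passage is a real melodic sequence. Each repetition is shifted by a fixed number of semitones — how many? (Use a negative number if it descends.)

-5

With a 6-note motive the entries are A4, E4, B3, each down a 4th from the previous.
Counting half-steps from A4 to E4: -5.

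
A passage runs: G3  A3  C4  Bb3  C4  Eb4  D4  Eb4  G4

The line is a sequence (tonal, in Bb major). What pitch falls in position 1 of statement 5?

A4

Grouping in 3s, the 1st note of each cell is G3, Bb3, D4.
Extending up a 3rd: F4 → A4.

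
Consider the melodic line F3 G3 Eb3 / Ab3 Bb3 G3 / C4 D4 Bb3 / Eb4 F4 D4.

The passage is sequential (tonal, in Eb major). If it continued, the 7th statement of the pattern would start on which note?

D5

Unit = 3 notes; the statements start on F3, Ab3, C4, Eb4, moving up a 3rd each time.
Extending the heads up a 3rd: G4 → Bb4 → D5.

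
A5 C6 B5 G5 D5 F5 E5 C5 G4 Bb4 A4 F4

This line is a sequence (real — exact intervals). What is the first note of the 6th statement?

Taking 4-note groups, the heads are A5, D5, G4: the pattern moves down a 5th.
Extending the heads down a 5th: C4 → F3 → Bb2.

Bb2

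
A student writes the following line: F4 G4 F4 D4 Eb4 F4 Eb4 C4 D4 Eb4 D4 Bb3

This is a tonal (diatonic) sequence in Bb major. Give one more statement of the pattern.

Unit = 4 notes; the statements start on F4, Eb4, D4, moving down a 2nd each time.
So cell 4 is C4 D4 C4 A3.

C4 D4 C4 A3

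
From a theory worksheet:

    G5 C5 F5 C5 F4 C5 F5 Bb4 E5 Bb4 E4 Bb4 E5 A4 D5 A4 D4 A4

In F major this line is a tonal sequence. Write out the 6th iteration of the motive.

Bb4 E4 A4 E4 A3 E4

Unit = 6 notes; the statements start on G5, F5, E5, moving down a 2nd each time.
Continuing the starts: D5 → C5 → Bb4.
From Bb4 the diatonic shape gives Bb4 E4 A4 E4 A3 E4.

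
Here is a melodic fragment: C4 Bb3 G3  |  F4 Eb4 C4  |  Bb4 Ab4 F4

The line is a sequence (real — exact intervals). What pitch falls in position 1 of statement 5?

With 3-note cells, note 1 of each statement runs C4, F4, Bb4.
Extending up a 4th: Eb5 → Ab5.

Ab5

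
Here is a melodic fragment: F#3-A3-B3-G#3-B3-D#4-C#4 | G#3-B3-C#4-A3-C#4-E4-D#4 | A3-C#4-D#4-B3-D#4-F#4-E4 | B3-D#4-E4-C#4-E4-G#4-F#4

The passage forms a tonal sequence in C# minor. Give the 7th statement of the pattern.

E4 G#4 A4 F#4 A4 C#5 B4

The 7-note cells begin on F#3, G#3, A3, B3 — each up a 2nd from the last.
Extending up a 2nd: C#4 → D#4 → E4.
So cell 7 is E4 G#4 A4 F#4 A4 C#5 B4.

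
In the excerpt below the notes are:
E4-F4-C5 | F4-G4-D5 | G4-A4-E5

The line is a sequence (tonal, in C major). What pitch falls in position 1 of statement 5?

Grouping in 3s, the 1st note of each cell is E4, F4, G4.
Each moves up a 2nd. Continuing: A4 → B4.

B4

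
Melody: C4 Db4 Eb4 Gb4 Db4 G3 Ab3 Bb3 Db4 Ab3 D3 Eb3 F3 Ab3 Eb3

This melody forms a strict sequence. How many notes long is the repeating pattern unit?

5

Try groups of 5 (3 cells in 15 notes):
C4 Db4 Eb4 Gb4 Db4 | G3 Ab3 Bb3 Db4 Ab3 | D3 Eb3 F3 Ab3 Eb3
Each cell is the previous one down a 4th — so the unit is 5 notes.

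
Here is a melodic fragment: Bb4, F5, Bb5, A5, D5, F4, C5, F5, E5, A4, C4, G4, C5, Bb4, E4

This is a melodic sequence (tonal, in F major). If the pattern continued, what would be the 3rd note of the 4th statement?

With 5-note cells, note 3 of each statement runs Bb5, F5, C5.
One more down a 4th gives G4.

G4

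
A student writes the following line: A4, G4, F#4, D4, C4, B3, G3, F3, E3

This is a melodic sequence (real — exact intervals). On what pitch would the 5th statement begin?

With a 3-note motive the entries are A4, D4, G3, each down a 5th from the previous.
Continuing: C3 → F2. Statement 5 starts on F2.

F2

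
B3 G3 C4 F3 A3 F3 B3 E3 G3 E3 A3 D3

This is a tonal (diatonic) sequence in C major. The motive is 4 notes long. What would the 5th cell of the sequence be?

E3 C3 F3 B2

With a 4-note motive the entries are B3, A3, G3, each down a 2nd from the previous.
Extending down a 2nd: F3 → E3.
From E3 the diatonic shape gives E3 C3 F3 B2.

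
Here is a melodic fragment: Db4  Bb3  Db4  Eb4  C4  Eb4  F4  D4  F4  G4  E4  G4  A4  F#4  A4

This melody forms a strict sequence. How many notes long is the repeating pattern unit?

3

Try groups of 3 (5 cells in 15 notes):
Db4 Bb3 Db4 | Eb4 C4 Eb4 | F4 D4 F4 | G4 E4 G4 | A4 F#4 A4
That's a consistent up a 2nd shift per cell, and no other grouping gives one.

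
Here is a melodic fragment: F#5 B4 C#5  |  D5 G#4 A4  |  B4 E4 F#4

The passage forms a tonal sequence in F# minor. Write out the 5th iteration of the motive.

Taking 3-note groups, the heads are F#5, D5, B4: the pattern moves down a 3rd.
Continuing the starts: G#4 → E4.
Statement 5 starts on E4 and keeps the same diatonic contour: E4 A3 B3.

E4 A3 B3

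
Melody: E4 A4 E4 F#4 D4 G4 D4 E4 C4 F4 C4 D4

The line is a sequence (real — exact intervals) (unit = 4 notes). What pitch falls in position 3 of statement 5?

Grouping in 4s, the 3rd note of each cell is E4, D4, C4.
Carrying that down a 2nd forward: Bb3 → Ab3.

Ab3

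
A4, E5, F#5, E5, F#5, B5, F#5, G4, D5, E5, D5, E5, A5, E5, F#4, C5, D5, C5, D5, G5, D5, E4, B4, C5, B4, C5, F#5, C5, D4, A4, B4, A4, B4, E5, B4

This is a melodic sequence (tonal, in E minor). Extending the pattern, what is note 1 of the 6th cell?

The unit is 7 notes. Position-1 pitches of the 5 shown cells: A4, G4, F#4, E4, D4.
Each moves down a 2nd; the next is C4.

C4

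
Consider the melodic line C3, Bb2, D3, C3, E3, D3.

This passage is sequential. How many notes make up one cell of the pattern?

2

Try groups of 2 (3 cells in 6 notes):
C3 Bb2 | D3 C3 | E3 D3
That's a consistent up a 2nd shift per cell, and no other grouping gives one.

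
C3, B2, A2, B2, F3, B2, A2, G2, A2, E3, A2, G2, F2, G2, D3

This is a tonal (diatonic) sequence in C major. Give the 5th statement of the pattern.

Taking 5-note groups, the heads are C3, B2, A2: the pattern moves down a 2nd.
Continuing the starts: G2 → F2.
So cell 5 is F2 E2 D2 E2 B2.

F2 E2 D2 E2 B2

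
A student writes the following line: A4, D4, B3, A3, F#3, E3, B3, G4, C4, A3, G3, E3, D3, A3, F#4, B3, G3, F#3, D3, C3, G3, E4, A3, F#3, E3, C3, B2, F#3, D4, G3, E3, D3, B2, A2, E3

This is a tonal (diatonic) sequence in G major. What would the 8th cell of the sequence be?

Unit = 7 notes; the statements start on A4, G4, F#4, E4, D4, moving down a 2nd each time.
Carrying on: C4 → B3 → A3.
From A3 the diatonic shape gives A3 D3 B2 A2 F#2 E2 B2.

A3 D3 B2 A2 F#2 E2 B2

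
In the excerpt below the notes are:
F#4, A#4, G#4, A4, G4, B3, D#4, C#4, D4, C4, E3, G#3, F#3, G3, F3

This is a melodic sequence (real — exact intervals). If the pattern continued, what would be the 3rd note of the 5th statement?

E2

With 5-note cells, note 3 of each statement runs G#4, C#4, F#3.
Each moves down a 5th. Continuing: B2 → E2.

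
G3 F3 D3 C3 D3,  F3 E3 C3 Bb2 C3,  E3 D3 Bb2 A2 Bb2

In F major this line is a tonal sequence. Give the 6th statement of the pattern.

Bb2 A2 F2 E2 F2

With a 5-note motive the entries are G3, F3, E3, each down a 2nd from the previous.
Extending down a 2nd: D3 → C3 → Bb2.
So cell 6 is Bb2 A2 F2 E2 F2.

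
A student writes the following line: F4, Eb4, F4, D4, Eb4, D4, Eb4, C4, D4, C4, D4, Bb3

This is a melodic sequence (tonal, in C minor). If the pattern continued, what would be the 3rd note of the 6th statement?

Grouping in 4s, the 3rd note of each cell is F4, Eb4, D4.
Extending down a 2nd: C4 → Bb3 → Ab3.

Ab3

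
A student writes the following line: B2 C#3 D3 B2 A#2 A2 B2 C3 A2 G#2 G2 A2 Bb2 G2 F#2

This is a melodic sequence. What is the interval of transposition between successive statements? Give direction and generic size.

With a 5-note motive the entries are B2, A2, G2, each down a 2nd from the previous.
B2 to A2 is down a 2nd.

down a 2nd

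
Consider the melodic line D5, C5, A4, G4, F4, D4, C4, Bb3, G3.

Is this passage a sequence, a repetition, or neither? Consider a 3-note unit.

Each 3-note cell is the previous one transposed down a 5th.

sequence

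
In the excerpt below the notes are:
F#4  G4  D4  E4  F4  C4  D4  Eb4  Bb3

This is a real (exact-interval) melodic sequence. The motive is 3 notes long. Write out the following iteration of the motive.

C4 Db4 Ab3

Unit = 3 notes; the statements start on F#4, E4, D4, moving down a 2nd each time.
From C4 the exact shape gives C4 Db4 Ab3.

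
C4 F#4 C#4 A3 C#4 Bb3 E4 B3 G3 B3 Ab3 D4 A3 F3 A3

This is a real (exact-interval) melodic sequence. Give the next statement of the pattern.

Unit = 5 notes; the statements start on C4, Bb3, Ab3, moving down a 2nd each time.
So cell 4 is Gb3 C4 G3 Eb3 G3.

Gb3 C4 G3 Eb3 G3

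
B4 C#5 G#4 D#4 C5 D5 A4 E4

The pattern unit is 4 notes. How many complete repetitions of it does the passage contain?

2

8 notes in groups of 4 gives 8/4 = 2 statements.
Starts: B4, C5 — each up a 2nd.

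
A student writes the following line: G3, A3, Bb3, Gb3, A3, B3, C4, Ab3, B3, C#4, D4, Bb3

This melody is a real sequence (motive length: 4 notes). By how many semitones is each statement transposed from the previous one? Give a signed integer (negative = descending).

Taking 4-note groups, the heads are G3, A3, B3: the pattern moves up a 2nd.
Counting half-steps from G3 to A3: 2.

2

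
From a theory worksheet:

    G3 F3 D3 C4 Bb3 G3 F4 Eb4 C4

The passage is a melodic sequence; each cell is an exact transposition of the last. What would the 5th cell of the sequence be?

Eb5 Db5 Bb4

Unit = 3 notes; the statements start on G3, C4, F4, moving up a 4th each time.
Carrying on: Bb4 → Eb5.
So cell 5 is Eb5 Db5 Bb4.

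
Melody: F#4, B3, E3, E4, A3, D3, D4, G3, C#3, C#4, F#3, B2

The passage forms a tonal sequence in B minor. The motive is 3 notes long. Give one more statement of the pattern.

The 3-note cells begin on F#4, E4, D4, C#4 — each down a 2nd from the last.
Statement 5 starts on B3 and keeps the same diatonic contour: B3 E3 A2.

B3 E3 A2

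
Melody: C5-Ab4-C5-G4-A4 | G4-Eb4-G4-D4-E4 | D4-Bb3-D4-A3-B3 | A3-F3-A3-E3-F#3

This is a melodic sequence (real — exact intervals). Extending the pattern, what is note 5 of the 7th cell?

D#2

The unit is 5 notes. Position-5 pitches of the 4 shown cells: A4, E4, B3, F#3.
Extending down a 4th: C#3 → G#2 → D#2.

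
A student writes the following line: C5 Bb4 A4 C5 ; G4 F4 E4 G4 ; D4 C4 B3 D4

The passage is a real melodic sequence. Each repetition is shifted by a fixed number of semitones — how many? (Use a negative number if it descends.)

-5

Taking 4-note groups, the heads are C5, G4, D4: the pattern moves down a 4th.
C5→G4 is 67 − 72 = -5 semitones.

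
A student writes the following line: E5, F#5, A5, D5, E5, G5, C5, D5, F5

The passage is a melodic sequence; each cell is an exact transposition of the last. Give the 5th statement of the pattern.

With a 3-note motive the entries are E5, D5, C5, each down a 2nd from the previous.
Extending down a 2nd: Bb4 → Ab4.
From Ab4 the exact shape gives Ab4 Bb4 Db5.

Ab4 Bb4 Db5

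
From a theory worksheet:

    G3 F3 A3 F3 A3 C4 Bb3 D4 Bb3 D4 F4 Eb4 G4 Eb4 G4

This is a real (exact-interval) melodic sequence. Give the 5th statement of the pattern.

Taking 5-note groups, the heads are G3, C4, F4: the pattern moves up a 4th.
Continuing the starts: Bb4 → Eb5.
From Eb5 the exact shape gives Eb5 Db5 F5 Db5 F5.

Eb5 Db5 F5 Db5 F5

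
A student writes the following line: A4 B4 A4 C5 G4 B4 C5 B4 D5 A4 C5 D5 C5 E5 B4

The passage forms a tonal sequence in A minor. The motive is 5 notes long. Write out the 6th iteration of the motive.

Taking 5-note groups, the heads are A4, B4, C5: the pattern moves up a 2nd.
Continuing the starts: D5 → E5 → F5.
From F5 the diatonic shape gives F5 G5 F5 A5 E5.

F5 G5 F5 A5 E5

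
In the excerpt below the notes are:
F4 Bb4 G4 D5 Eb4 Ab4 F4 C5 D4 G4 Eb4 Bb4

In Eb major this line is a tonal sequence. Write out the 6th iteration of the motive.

With a 4-note motive the entries are F4, Eb4, D4, each down a 2nd from the previous.
Carrying on: C4 → Bb3 → Ab3.
So cell 6 is Ab3 D4 Bb3 F4.

Ab3 D4 Bb3 F4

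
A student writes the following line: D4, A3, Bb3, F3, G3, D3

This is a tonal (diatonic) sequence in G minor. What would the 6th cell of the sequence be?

With a 2-note motive the entries are D4, Bb3, G3, each down a 3rd from the previous.
Carrying on: Eb3 → C3 → A2.
So cell 6 is A2 Eb2.

A2 Eb2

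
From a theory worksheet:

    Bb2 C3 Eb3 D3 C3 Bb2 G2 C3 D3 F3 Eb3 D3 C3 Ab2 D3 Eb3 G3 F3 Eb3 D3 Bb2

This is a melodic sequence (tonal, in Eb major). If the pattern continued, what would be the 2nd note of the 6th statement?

The unit is 7 notes. Position-2 pitches of the 3 shown cells: C3, D3, Eb3.
Carrying that up a 2nd forward: F3 → G3 → Ab3.

Ab3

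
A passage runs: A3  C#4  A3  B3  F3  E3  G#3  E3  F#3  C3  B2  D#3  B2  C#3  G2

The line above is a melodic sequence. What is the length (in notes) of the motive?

There are 15 notes; a 5-note unit gives 3 cells:
A3 C#4 A3 B3 F3 | E3 G#3 E3 F#3 C3 | B2 D#3 B2 C#3 G2
That's a consistent down a 4th shift per cell, and no other grouping gives one.

5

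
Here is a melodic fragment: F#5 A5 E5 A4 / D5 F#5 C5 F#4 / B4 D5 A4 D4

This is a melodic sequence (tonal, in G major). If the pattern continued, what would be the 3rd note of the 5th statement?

D4

With 4-note cells, note 3 of each statement runs E5, C5, A4.
Extending down a 3rd: F#4 → D4.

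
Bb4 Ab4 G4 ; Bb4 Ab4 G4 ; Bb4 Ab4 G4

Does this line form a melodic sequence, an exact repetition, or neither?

Each 3-note cell is identical (Bb4 Ab4 G4), restated at the same pitch.

repetition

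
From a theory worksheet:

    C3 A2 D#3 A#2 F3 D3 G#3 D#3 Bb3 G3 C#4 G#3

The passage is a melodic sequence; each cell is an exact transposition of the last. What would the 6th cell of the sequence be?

Db5 Bb4 E5 B4

With a 4-note motive the entries are C3, F3, Bb3, each up a 4th from the previous.
Extending up a 4th: Eb4 → Ab4 → Db5.
Statement 6 starts on Db5 and keeps the same exact contour: Db5 Bb4 E5 B4.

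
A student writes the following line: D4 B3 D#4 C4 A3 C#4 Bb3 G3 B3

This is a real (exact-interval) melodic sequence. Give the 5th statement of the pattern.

The 3-note cells begin on D4, C4, Bb3 — each down a 2nd from the last.
Continuing the starts: Ab3 → Gb3.
Statement 5 starts on Gb3 and keeps the same exact contour: Gb3 Eb3 G3.

Gb3 Eb3 G3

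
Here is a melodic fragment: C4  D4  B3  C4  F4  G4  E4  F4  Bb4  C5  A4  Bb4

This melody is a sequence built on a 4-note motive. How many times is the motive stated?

3

12 notes in groups of 4 gives 12/4 = 3 statements.
Starts: C4, F4, Bb4 — each up a 4th.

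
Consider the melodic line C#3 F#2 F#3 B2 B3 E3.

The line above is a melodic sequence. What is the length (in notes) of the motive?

There are 6 notes; a 2-note unit gives 3 cells:
C#3 F#2 | F#3 B2 | B3 E3
Every group is a transposition up a 4th of the one before; no shorter unit works.

2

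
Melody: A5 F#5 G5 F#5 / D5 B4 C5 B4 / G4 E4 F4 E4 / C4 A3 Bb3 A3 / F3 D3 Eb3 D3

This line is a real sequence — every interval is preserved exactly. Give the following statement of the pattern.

Bb2 G2 Ab2 G2

Taking 4-note groups, the heads are A5, D5, G4, C4, F3: the pattern moves down a 5th.
From Bb2 the exact shape gives Bb2 G2 Ab2 G2.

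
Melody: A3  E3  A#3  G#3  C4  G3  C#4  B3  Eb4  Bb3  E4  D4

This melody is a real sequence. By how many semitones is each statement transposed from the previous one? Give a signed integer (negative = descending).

Unit = 4 notes; the statements start on A3, C4, Eb4, moving up a 3rd each time.
A3→C4 is 60 − 57 = 3 semitones.

3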